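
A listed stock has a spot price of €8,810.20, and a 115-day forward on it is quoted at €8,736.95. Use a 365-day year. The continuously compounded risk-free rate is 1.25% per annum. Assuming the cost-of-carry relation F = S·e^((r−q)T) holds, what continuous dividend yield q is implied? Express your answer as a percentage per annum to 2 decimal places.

3.90%

From F = S·e^((r−q)T): (r − q) = ln(F/S)/T
ln(8736.95/8810.20) = ln(0.991686) = -0.008349
(r − q) = -0.008349 / (115/365) = -0.026499
q = r − ln(F/S)/T = 0.0125 + 0.026499 = 0.038999
q = 3.90%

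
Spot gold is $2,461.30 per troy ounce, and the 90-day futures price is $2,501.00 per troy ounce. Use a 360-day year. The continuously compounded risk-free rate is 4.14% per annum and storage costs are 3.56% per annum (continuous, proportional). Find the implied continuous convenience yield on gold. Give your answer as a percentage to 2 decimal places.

F = S·e^((r+u−y)T) ⇒ (r+u−y) = ln(F/S)/T
ln(2501.00/2461.30) = 0.016001; /T ⇒ 0.064004
y = r + u − ln(F/S)/T = 0.0414 + 0.0356 − 0.064004 = 0.012996
y = 1.30%

1.30%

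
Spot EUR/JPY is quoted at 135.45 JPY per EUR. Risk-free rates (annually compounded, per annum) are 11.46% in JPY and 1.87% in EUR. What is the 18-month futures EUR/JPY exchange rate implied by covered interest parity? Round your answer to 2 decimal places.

By covered interest parity, F = S · (1+r_JPY)^T / (1+r_EUR)^T
= 135.45 × 1.176735 / 1.028181 = 135.45 × 1.144482
F = 155.02 JPY per EUR

155.02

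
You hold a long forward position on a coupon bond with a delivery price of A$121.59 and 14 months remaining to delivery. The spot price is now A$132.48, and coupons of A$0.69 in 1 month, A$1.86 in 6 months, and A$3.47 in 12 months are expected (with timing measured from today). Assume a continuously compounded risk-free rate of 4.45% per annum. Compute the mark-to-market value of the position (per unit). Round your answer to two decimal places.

A$11.22

PV(remaining coupons) I = 0.69·e^(−0.0445·1/12) + 1.86·e^(−0.0445·6/12) + 3.47·e^(−0.0445·12/12) = 5.8255
Current forward F = (S − I)·e^(rT) = (132.48 − 5.8255)·e^(0.0445·14/12) = 126.6545 × 1.053288 = 133.4037
Value (long) = (F − K)·e^(−rT) = (133.4037 − 121.59) × 0.949408 = 11.2160
Value = A$11.22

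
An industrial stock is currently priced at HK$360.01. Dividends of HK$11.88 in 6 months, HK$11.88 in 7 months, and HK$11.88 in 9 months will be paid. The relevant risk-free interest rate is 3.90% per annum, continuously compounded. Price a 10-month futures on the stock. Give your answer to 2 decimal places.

PV(dividends) I = 11.88·e^(−0.0390·6/12) + 11.88·e^(−0.0390·7/12) + 11.88·e^(−0.0390·9/12)
I = 11.6506 + 11.6128 + 11.5375 = 34.8009
F = (S − I)·e^(rT) = (360.01 − 34.8009) · e^(0.0390·10/12)
= 325.2091 · e^0.032500 = 325.2091 × 1.033034 = HK$335.95

HK$335.95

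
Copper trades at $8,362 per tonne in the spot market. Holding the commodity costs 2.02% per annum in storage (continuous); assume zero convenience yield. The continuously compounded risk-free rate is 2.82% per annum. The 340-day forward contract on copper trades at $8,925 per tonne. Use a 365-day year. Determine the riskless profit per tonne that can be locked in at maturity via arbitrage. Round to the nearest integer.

Fair forward: F* = S·e^(carry·T), with carry = (r + u) = 0.0282 + 0.0202 = 0.0484
F* = 8362 · e^(0.0484 × 340/365) = 8362 · e^0.045085 = 8362 × 1.046117 = $8747.6304
Market $8925 > fair $8747.6304: forward overpriced → cash-and-carry (buy spot, short the forward).
At maturity, profit = |F_mkt − F*| = |8925 − 8747.6304| = $177 per tonne

$177 per tonne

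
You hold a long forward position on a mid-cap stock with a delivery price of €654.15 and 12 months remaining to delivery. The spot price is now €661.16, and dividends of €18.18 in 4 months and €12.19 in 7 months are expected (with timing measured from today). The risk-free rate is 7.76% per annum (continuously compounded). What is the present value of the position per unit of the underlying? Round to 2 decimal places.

PV(remaining dividends) I = 18.18·e^(−0.0776·4/12) + 12.19·e^(−0.0776·7/12) = 29.3663
Current forward F = (S − I)·e^(rT) = (661.16 − 29.3663)·e^(0.0776·12/12) = 631.7937 × 1.080690 = 682.7731
Value (long) = (F − K)·e^(−rT) = (682.7731 − 654.15) × 0.925334 = 26.4859
Value = €26.49

€26.49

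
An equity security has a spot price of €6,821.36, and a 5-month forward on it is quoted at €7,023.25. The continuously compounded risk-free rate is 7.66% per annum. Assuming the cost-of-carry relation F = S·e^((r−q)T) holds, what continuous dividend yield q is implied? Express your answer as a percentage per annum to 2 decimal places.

From F = S·e^((r−q)T): (r − q) = ln(F/S)/T
ln(7023.25/6821.36) = ln(1.029597) = 0.029167
(r − q) = 0.029167 / (5/12) = 0.070001
q = r − ln(F/S)/T = 0.0766 − 0.070001 = 0.006599
q = 0.66%

0.66%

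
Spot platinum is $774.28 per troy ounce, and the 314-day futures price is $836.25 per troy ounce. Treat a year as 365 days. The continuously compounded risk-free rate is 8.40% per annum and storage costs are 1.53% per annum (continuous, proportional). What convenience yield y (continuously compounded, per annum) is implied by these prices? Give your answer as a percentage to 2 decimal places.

0.98%

F = S·e^((r+u−y)T) ⇒ (r+u−y) = ln(F/S)/T
ln(836.25/774.28) = 0.076994; /T ⇒ 0.089499
y = r + u − ln(F/S)/T = 0.0840 + 0.0153 − 0.089499 = 0.009801
y = 0.98%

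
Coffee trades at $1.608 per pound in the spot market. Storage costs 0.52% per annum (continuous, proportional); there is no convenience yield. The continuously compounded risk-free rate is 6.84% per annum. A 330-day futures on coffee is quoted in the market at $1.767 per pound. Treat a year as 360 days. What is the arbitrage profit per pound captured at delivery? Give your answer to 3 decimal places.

Fair futures: F* = S·e^(carry·T), with carry = (r + u) = 0.0684 + 0.0052 = 0.0736
F* = 1.608 · e^(0.0736 × 330/360) = 1.608 · e^0.067467 = 1.608 × 1.069795 = $1.7202
Market $1.767 > fair $1.7202: forward overpriced → cash-and-carry (buy spot, short the forward).
At maturity, profit = |F_mkt − F*| = |1.767 − 1.7202| = $0.047 per pound

$0.047 per pound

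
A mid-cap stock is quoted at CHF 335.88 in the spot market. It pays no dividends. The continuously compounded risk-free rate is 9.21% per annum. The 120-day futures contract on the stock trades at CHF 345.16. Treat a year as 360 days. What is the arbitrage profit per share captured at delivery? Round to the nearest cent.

Fair futures: F* = S·e^(carry·T), with carry = r = 0.0921
F* = 335.88 · e^(0.0921 × 120/360) = 335.88 · e^0.030700 = 335.88 × 1.031176 = CHF 346.3514
Market CHF 345.16 < fair CHF 346.3514: forward underpriced → reverse cash-and-carry (short spot, go long the forward).
At maturity, profit = |F_mkt − F*| = |345.16 − 346.3514| = CHF 1.19 per share

CHF 1.19 per share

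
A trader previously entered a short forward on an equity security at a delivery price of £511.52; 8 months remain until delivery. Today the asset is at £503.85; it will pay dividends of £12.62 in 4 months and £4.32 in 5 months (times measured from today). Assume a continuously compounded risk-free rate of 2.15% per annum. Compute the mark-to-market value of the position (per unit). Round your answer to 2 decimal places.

PV(remaining dividends) I = 12.62·e^(−0.0215·4/12) + 4.32·e^(−0.0215·5/12) = 16.8114
Current forward F = (S − I)·e^(rT) = (503.85 − 16.8114)·e^(0.0215·8/12) = 487.0386 × 1.014437 = 494.0700
Value (long) = (F − K)·e^(−rT) = (494.0700 − 511.52) × 0.985769 = -17.2017
Short position value = −(long value) = £17.20

£17.20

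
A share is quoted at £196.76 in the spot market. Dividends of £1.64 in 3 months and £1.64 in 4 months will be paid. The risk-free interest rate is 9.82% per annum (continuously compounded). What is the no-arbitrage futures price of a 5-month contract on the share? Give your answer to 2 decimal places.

£201.66

PV(dividends) I = 1.64·e^(−0.0982·3/12) + 1.64·e^(−0.0982·4/12)
I = 1.6002 + 1.5872 = 3.1874
F = (S − I)·e^(rT) = (196.76 − 3.1874) · e^(0.0982·5/12)
= 193.5726 · e^0.040917 = 193.5726 × 1.041766 = £201.66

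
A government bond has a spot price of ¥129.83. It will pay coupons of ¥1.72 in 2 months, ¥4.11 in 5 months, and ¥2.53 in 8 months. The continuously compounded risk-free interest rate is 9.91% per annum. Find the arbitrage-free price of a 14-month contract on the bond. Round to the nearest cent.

¥136.76

PV(coupons) I = 1.72·e^(−0.0991·2/12) + 4.11·e^(−0.0991·5/12) + 2.53·e^(−0.0991·8/12)
I = 1.6918 + 3.9437 + 2.3683 = 8.0038
F = (S − I)·e^(rT) = (129.83 − 8.0038) · e^(0.0991·14/12)
= 121.8262 · e^0.115617 = 121.8262 × 1.122566 = ¥136.76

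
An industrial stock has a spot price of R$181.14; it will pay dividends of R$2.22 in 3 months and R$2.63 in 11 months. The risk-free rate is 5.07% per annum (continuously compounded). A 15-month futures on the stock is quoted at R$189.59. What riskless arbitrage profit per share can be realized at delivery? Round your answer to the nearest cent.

R$1.61 per share

PV(dividends) I = 2.22·e^(−0.0507·3/12) + 2.63·e^(−0.0507·11/12) = 4.7026
Fair futures F* = (S − I)·e^(rT) = (181.14 − 4.7026)·e^0.063375 = 176.4374 × 1.065426 = 187.9810
Market R$189.59 > fair 187.9810: forward overpriced → cash-and-carry (borrow at r, buy the stock and collect the dividends, short the forward).
Profit at T = |F_mkt − F*| = |189.59 − 187.9810| = R$1.61 per share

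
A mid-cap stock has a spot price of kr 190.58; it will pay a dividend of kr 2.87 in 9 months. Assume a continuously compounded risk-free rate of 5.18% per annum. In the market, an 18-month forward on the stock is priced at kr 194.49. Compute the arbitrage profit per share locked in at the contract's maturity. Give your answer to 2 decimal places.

PV(dividends) I = 2.87·e^(−0.0518·9/12) = 2.7606
Fair forward F* = (S − I)·e^(rT) = (190.58 − 2.7606)·e^0.077700 = 187.8194 × 1.080798 = 202.9948
Market kr 194.49 < fair 202.9948: forward underpriced → reverse cash-and-carry (short the stock, invest proceeds at r, pay the dividends, go long the forward).
Profit at T = |F_mkt − F*| = |194.49 − 202.9948| = kr 8.50 per share

kr 8.50 per share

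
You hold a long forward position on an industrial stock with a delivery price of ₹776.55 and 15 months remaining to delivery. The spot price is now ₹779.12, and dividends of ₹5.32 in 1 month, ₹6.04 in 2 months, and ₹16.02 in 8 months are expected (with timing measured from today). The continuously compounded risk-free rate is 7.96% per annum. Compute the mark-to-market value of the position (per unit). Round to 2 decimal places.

₹49.68

PV(remaining dividends) I = 5.32·e^(−0.0796·1/12) + 6.04·e^(−0.0796·2/12) + 16.02·e^(−0.0796·8/12) = 26.4373
Current forward F = (S − I)·e^(rT) = (779.12 − 26.4373)·e^(0.0796·15/12) = 752.6827 × 1.104618 = 831.4269
Value (long) = (F − K)·e^(−rT) = (831.4269 − 776.55) × 0.905290 = 49.6795
Value = ₹49.68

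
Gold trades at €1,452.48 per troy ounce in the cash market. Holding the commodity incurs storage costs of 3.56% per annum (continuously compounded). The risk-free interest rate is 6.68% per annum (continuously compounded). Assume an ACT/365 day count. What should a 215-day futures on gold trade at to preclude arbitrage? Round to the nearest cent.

€1,542.79 per troy ounce

Net carry = r + u − y = 0.0668 + 0.0356 − 0.0000 = 0.1024
F = S·e^((r+u−y)T) = 1452.48 · e^(0.1024 × 215/365) = 1452.48 · e^0.06031781
= 1452.48 × 1.06217406 = €1,542.79 per troy ounce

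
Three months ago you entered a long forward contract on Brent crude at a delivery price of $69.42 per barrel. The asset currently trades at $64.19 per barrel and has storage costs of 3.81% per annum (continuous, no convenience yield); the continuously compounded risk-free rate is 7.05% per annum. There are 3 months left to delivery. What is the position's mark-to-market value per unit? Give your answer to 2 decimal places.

Current fair forward for the remaining 3 months: F = S·e^((r + u)·T), (r + u) = 0.0705 + 0.0381 = 0.1086
F = 64.19 · e^(0.1086 × 3/12) = 64.19 × 1.027522 = 65.9566
Value of long forward = (F − K)·e^(−rT) = (65.9566 − 69.42) · e^(−0.0705·3/12)
= -3.4634 × 0.982529 = -3.40

-$3.40 per barrel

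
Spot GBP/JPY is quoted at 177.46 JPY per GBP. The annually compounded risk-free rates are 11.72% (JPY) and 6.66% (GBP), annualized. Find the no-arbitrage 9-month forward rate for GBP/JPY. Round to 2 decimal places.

By covered interest parity, F = S · (1+r_JPY)^T / (1+r_GBP)^T
= 177.46 × 1.086671 / 1.049545 = 177.46 × 1.035373
F = 183.74 JPY per GBP

183.74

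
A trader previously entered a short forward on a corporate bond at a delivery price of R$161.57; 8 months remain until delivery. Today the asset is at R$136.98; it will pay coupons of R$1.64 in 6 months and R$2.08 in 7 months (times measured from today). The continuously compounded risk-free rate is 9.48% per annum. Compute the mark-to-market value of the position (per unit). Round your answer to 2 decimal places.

PV(remaining coupons) I = 1.64·e^(−0.0948·6/12) + 2.08·e^(−0.0948·7/12) = 3.5322
Current forward F = (S − I)·e^(rT) = (136.98 − 3.5322)·e^(0.0948·8/12) = 133.4478 × 1.065240 = 142.1539
Value (long) = (F − K)·e^(−rT) = (142.1539 − 161.57) × 0.938756 = -18.2270
Short position value = −(long value) = R$18.23

R$18.23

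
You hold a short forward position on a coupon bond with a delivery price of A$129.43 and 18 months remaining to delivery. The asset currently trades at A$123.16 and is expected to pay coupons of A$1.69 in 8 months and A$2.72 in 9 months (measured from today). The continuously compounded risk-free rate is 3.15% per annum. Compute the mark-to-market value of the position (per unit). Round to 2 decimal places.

PV(remaining coupons) I = 1.69·e^(−0.0315·8/12) + 2.72·e^(−0.0315·9/12) = 4.3114
Current forward F = (S − I)·e^(rT) = (123.16 − 4.3114)·e^(0.0315·18/12) = 118.8486 × 1.048384 = 124.5990
Value (long) = (F − K)·e^(−rT) = (124.5990 − 129.43) × 0.953849 = -4.6080
Short position value = −(long value) = A$4.61

A$4.61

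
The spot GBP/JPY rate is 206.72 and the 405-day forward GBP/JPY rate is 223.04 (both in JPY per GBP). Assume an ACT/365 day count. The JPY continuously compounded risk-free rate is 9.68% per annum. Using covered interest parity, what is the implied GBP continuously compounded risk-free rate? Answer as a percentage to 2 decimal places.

2.83%

F = S·e^((r_JPY − r_GBP)T) ⇒ r_GBP = r_JPY − ln(F/S)/T
ln(223.04/206.72) = 0.075986; /(405/365) = 0.068481
r_GBP = 0.0968 − 0.068481 = 0.028319
r_GBP = 2.83%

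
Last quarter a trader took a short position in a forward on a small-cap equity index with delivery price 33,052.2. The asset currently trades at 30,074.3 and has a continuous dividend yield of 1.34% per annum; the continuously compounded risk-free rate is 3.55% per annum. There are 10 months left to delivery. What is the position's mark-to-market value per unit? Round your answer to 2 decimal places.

2348.39

Current fair forward for the remaining 10 months: F = S·e^((r − q)·T), (r − q) = 0.0355 − 0.0134 = 0.0221
F = 30074.3 · e^(0.0221 × 10/12) = 30074.3 × 1.01858730 = 30633.3000
Value of long forward = (F − K)·e^(−rT) = (30633.3000 − 33052.2) · e^(−0.0355·10/12)
= -2418.9000 × 0.97084997 = -2348.39
Short position value = −(long value) = 2348.39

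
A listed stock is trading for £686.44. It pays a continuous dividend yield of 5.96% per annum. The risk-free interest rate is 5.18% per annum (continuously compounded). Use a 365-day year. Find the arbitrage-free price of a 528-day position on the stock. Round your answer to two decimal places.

£678.74

F = S·e^((r − q)T) = 686.44 · e^((0.0518 − 0.0596) × 528/365)
= 686.44 · e^-0.011283 = 686.44 × 0.988780
F = £678.74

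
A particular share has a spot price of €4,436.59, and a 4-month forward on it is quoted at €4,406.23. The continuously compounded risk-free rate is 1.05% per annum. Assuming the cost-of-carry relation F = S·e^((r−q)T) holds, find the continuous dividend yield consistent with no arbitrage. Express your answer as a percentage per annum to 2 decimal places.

3.11%

From F = S·e^((r−q)T): (r − q) = ln(F/S)/T
ln(4406.23/4436.59) = ln(0.993157) = -0.006867
(r − q) = -0.006867 / (4/12) = -0.020601
q = r − ln(F/S)/T = 0.0105 + 0.020601 = 0.031101
q = 3.11%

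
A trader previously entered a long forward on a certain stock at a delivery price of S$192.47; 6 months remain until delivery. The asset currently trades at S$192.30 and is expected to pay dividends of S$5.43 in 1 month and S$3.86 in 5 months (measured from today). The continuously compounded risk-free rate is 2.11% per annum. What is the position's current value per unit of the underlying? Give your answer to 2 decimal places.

PV(remaining dividends) I = 5.43·e^(−0.0211·1/12) + 3.86·e^(−0.0211·5/12) = 9.2467
Current forward F = (S − I)·e^(rT) = (192.30 − 9.2467)·e^(0.0211·6/12) = 183.0533 × 1.010606 = 184.9948
Value (long) = (F − K)·e^(−rT) = (184.9948 − 192.47) × 0.989505 = -7.3967
Value = -S$7.40

-S$7.40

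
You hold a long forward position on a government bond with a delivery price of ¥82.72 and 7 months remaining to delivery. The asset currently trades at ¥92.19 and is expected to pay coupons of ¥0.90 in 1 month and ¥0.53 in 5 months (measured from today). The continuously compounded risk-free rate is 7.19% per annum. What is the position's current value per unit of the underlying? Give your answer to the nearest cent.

PV(remaining coupons) I = 0.90·e^(−0.0719·1/12) + 0.53·e^(−0.0719·5/12) = 1.4090
Current forward F = (S − I)·e^(rT) = (92.19 − 1.4090)·e^(0.0719·7/12) = 90.7810 × 1.042834 = 94.6695
Value (long) = (F − K)·e^(−rT) = (94.6695 − 82.72) × 0.958926 = 11.4587
Value = ¥11.46

¥11.46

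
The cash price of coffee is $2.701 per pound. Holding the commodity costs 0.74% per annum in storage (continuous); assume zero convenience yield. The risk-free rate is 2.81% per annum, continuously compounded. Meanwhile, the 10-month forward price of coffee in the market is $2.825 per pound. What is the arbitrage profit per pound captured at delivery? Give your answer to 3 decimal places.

Fair forward: F* = S·e^(carry·T), with carry = (r + u) = 0.0281 + 0.0074 = 0.0355
F* = 2.701 · e^(0.0355 × 10/12) = 2.701 · e^0.029583 = 2.701 × 1.030025 = $2.7821
Market $2.825 > fair $2.7821: forward overpriced → cash-and-carry (buy spot, short the forward).
At maturity, profit = |F_mkt − F*| = |2.825 − 2.7821| = $0.043 per pound

$0.043 per pound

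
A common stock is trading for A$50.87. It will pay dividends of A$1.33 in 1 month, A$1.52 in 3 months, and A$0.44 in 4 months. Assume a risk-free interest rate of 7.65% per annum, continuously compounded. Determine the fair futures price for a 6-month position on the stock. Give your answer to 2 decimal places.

PV(dividends) I = 1.33·e^(−0.0765·1/12) + 1.52·e^(−0.0765·3/12) + 0.44·e^(−0.0765·4/12)
I = 1.3215 + 1.4912 + 0.4289 = 3.2416
F = (S − I)·e^(rT) = (50.87 − 3.2416) · e^(0.0765·6/12)
= 47.6284 · e^0.038250 = 47.6284 × 1.038991 = A$49.49

A$49.49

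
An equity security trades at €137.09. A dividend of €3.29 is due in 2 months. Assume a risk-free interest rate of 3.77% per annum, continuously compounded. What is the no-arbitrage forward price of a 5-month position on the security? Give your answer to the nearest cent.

PV(dividends) I = 3.29·e^(−0.0377·2/12)
I = 3.2694
F = (S − I)·e^(rT) = (137.09 − 3.2694) · e^(0.0377·5/12)
= 133.8206 · e^0.015708 = 133.8206 × 1.015832 = €135.94

€135.94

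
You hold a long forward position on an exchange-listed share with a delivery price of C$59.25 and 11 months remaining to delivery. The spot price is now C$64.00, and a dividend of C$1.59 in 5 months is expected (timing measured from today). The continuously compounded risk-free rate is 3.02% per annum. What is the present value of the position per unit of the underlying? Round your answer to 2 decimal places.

PV(remaining dividends) I = 1.59·e^(−0.0302·5/12) = 1.5701
Current forward F = (S − I)·e^(rT) = (64.00 − 1.5701)·e^(0.0302·11/12) = 62.4299 × 1.028070 = 64.1823
Value (long) = (F − K)·e^(−rT) = (64.1823 − 59.25) × 0.972696 = 4.7976
Value = C$4.80

C$4.80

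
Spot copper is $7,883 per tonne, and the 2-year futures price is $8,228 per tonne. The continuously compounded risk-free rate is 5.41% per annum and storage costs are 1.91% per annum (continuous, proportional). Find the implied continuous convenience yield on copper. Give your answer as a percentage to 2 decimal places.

5.18%

F = S·e^((r+u−y)T) ⇒ (r+u−y) = ln(F/S)/T
ln(8228/7883) = 0.042834; /T ⇒ 0.021417
y = r + u − ln(F/S)/T = 0.0541 + 0.0191 − 0.021417 = 0.051783
y = 5.18%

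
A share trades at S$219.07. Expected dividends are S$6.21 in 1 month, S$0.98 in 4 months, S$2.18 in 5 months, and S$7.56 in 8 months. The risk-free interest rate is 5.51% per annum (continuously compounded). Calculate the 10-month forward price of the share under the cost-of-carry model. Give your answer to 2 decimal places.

PV(dividends) I = 6.21·e^(−0.0551·1/12) + 0.98·e^(−0.0551·4/12) + 2.18·e^(−0.0551·5/12) + 7.56·e^(−0.0551·8/12)
I = 6.1816 + 0.9622 + 2.1305 + 7.2873 = 16.5616
F = (S − I)·e^(rT) = (219.07 − 16.5616) · e^(0.0551·10/12)
= 202.5084 · e^0.045917 = 202.5084 × 1.046988 = S$212.02

S$212.02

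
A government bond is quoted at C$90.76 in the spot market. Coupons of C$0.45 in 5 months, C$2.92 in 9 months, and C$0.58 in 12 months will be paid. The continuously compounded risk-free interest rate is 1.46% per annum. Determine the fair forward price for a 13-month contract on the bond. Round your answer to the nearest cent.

PV(coupons) I = 0.45·e^(−0.0146·5/12) + 2.92·e^(−0.0146·9/12) + 0.58·e^(−0.0146·12/12)
I = 0.4473 + 2.8882 + 0.5716 = 3.9071
F = (S − I)·e^(rT) = (90.76 − 3.9071) · e^(0.0146·13/12)
= 86.8529 · e^0.015817 = 86.8529 × 1.015943 = C$88.24

C$88.24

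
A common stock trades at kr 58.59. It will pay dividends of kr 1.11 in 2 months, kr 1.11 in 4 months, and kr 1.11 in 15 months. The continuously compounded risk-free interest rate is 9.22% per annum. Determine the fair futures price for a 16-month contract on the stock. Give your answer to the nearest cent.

PV(dividends) I = 1.11·e^(−0.0922·2/12) + 1.11·e^(−0.0922·4/12) + 1.11·e^(−0.0922·15/12)
I = 1.0931 + 1.0764 + 0.9892 = 3.1587
F = (S − I)·e^(rT) = (58.59 − 3.1587) · e^(0.0922·16/12)
= 55.4313 · e^0.122933 = 55.4313 × 1.130809 = kr 62.68

kr 62.68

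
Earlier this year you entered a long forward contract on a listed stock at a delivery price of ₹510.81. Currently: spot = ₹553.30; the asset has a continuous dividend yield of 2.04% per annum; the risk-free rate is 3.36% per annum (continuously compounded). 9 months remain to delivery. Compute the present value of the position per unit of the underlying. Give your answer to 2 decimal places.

Current fair forward for the remaining 9 months: F = S·e^((r − q)·T), (r − q) = 0.0336 − 0.0204 = 0.0132
F = 553.30 · e^(0.0132 × 9/12) = 553.30 × 1.009949 = 558.8048
Value of long forward = (F − K)·e^(−rT) = (558.8048 − 510.81) · e^(−0.0336·9/12)
= 47.9948 × 0.975115 = 46.80

₹46.80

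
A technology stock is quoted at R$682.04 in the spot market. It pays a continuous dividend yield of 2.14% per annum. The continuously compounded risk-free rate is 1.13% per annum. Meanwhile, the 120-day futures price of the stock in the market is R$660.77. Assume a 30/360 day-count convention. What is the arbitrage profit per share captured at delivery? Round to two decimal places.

Fair futures: F* = S·e^(carry·T), with carry = (r − q) = 0.0113 − 0.0214 = -0.0101
F* = 682.04 · e^(-0.0101 × 120/360) = 682.04 · e^-0.003367 = 682.04 × 0.996639 = R$679.7477
Market R$660.77 < fair R$679.7477: forward underpriced → reverse cash-and-carry (short spot, go long the forward).
At maturity, profit = |F_mkt − F*| = |660.77 − 679.7477| = R$18.98 per share

R$18.98 per share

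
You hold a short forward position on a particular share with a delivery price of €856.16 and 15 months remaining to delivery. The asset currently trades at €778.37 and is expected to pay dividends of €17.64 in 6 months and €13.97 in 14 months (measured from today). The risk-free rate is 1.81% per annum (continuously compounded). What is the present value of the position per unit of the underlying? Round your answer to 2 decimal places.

€89.80

PV(remaining dividends) I = 17.64·e^(−0.0181·6/12) + 13.97·e^(−0.0181·14/12) = 31.1592
Current forward F = (S − I)·e^(rT) = (778.37 − 31.1592)·e^(0.0181·15/12) = 747.2108 × 1.022883 = 764.3092
Value (long) = (F − K)·e^(−rT) = (764.3092 − 856.16) × 0.977629 = -89.7960
Short position value = −(long value) = €89.80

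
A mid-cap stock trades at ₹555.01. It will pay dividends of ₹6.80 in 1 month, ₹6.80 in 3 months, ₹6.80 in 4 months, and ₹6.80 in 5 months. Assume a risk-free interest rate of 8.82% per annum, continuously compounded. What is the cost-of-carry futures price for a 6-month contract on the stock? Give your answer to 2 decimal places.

₹552.28

PV(dividends) I = 6.80·e^(−0.0882·1/12) + 6.80·e^(−0.0882·3/12) + 6.80·e^(−0.0882·4/12) + 6.80·e^(−0.0882·5/12)
I = 6.7502 + 6.6517 + 6.6030 + 6.5546 = 26.5595
F = (S − I)·e^(rT) = (555.01 − 26.5595) · e^(0.0882·6/12)
= 528.4505 · e^0.044100 = 528.4505 × 1.045087 = ₹552.28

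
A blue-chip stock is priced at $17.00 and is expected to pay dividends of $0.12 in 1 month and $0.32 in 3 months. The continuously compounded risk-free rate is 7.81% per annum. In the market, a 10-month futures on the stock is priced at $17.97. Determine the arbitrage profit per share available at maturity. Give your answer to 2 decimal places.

$0.29 per share

PV(dividends) I = 0.12·e^(−0.0781·1/12) + 0.32·e^(−0.0781·3/12) = 0.4330
Fair futures F* = (S − I)·e^(rT) = (17.00 − 0.4330)·e^0.065083 = 16.5670 × 1.067248 = 17.6811
Market $17.97 > fair 17.6811: forward overpriced → cash-and-carry (borrow at r, buy the stock and collect the dividends, short the forward).
Profit at T = |F_mkt − F*| = |17.97 − 17.6811| = $0.29 per share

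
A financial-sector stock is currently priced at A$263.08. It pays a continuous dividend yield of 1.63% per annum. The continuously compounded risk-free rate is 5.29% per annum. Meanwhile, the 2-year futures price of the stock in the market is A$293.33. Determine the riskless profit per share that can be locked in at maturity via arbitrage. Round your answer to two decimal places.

A$10.27 per share

Fair futures: F* = S·e^(carry·T), with carry = (r − q) = 0.0529 − 0.0163 = 0.0366
F* = 263.08 · e^(0.0366 × 2) = 263.08 · e^0.073200 = 263.08 × 1.075946 = A$283.0599
Market A$293.33 > fair A$283.0599: forward overpriced → cash-and-carry (buy spot, short the forward).
At maturity, profit = |F_mkt − F*| = |293.33 − 283.0599| = A$10.27 per share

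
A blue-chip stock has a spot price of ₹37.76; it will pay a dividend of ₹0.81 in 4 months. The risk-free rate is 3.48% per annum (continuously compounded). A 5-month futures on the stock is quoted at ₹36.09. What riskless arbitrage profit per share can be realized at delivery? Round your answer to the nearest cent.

PV(dividends) I = 0.81·e^(−0.0348·4/12) = 0.8007
Fair futures F* = (S − I)·e^(rT) = (37.76 − 0.8007)·e^0.014500 = 36.9593 × 1.014606 = 37.4991
Market ₹36.09 < fair 37.4991: forward underpriced → reverse cash-and-carry (short the stock, invest proceeds at r, pay the dividends, go long the forward).
Profit at T = |F_mkt − F*| = |36.09 − 37.4991| = ₹1.41 per share

₹1.41 per share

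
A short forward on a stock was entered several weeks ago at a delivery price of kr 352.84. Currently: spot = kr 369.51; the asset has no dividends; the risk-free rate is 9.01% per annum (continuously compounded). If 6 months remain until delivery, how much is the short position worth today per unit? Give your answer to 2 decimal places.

-kr 32.21

Current fair forward for the remaining 6 months: F = S·e^(r·T), r = 0.0901
F = 369.51 · e^(0.0901 × 6/12) = 369.51 × 1.046080 = 386.5370
Value of long forward = (F − K)·e^(−rT) = (386.5370 − 352.84) · e^(−0.0901·6/12)
= 33.6970 × 0.955950 = 32.21
Short position value = −(long value) = -kr 32.21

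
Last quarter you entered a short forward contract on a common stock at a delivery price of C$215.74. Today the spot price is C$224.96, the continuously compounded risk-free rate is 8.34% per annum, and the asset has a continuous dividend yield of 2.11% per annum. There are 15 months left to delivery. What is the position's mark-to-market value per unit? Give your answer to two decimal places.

Current fair forward for the remaining 15 months: F = S·e^((r − q)·T), (r − q) = 0.0834 − 0.0211 = 0.0623
F = 224.96 · e^(0.0623 × 15/12) = 224.96 × 1.080988 = 243.1791
Value of long forward = (F − K)·e^(−rT) = (243.1791 − 215.74) · e^(−0.0834·15/12)
= 27.4391 × 0.901000 = 24.72
Short position value = −(long value) = -C$24.72

-C$24.72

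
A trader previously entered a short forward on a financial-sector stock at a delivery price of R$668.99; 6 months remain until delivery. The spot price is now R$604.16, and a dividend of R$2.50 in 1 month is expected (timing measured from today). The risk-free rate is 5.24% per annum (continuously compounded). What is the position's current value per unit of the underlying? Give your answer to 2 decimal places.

R$50.02

PV(remaining dividends) I = 2.50·e^(−0.0524·1/12) = 2.4891
Current forward F = (S − I)·e^(rT) = (604.16 − 2.4891)·e^(0.0524·6/12) = 601.6709 × 1.026546 = 617.6429
Value (long) = (F − K)·e^(−rT) = (617.6429 − 668.99) × 0.974140 = -50.0193
Short position value = −(long value) = R$50.02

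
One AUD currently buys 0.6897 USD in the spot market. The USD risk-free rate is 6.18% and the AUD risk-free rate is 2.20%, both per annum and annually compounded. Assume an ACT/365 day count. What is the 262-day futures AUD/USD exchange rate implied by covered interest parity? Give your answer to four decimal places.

By covered interest parity, F = S · (1+r_USD)^T / (1+r_AUD)^T
= 0.6897 × 1.043984 / 1.015743 = 0.6897 × 1.027803
F = 0.7089 USD per AUD

0.7089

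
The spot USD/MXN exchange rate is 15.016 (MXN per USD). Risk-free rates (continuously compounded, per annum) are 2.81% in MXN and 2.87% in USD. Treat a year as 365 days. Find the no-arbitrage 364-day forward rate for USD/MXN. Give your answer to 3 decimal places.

F = S·e^((r_MXN − r_USD)T) = 15.016 · e^((0.0281 − 0.0287) × 364/365)
= 15.016 · e^-0.000598 = 15.016 × 0.999402
F = 15.007 MXN per USD

15.007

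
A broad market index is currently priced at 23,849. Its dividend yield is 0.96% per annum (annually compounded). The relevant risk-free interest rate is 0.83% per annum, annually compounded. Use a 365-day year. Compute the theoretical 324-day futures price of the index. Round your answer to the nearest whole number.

23,822

F = S · (1+r)^T / (1+q)^T
= 23849 × 1.007364 / 1.008517 = 23849 × 0.998857
F = 23,822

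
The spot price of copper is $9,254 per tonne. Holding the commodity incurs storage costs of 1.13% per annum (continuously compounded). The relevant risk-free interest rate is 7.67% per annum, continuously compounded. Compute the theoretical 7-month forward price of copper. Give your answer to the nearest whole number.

Net carry = r + u − y = 0.0767 + 0.0113 − 0.0000 = 0.0880
F = S·e^((r+u−y)T) = 9254 · e^(0.0880 × 7/12) = 9254 · e^0.051333
= 9254 × 1.052673 = $9,741 per tonne

$9,741 per tonne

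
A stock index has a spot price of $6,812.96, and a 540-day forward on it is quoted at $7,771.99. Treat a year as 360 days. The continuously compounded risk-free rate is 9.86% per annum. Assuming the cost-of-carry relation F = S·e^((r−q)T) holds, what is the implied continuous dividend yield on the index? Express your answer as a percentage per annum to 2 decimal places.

From F = S·e^((r−q)T): (r − q) = ln(F/S)/T
ln(7771.99/6812.96) = ln(1.140766) = 0.131700
(r − q) = 0.131700 / (540/360) = 0.087800
q = r − ln(F/S)/T = 0.0986 − 0.087800 = 0.010800
q = 1.08%

1.08%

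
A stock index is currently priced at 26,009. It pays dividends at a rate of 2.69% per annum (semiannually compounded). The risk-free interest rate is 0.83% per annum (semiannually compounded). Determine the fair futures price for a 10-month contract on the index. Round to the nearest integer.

F = S · (1+r/2)^(2T) / (1+q/2)^(2T)
= 26009 × 1.006926 / 1.022517 = 26009 × 0.984752
F = 25,612

25,612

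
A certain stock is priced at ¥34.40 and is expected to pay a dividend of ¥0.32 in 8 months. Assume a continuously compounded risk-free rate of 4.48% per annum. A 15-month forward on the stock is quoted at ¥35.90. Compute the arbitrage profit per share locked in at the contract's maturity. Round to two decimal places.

¥0.15 per share

PV(dividends) I = 0.32·e^(−0.0448·8/12) = 0.3106
Fair forward F* = (S − I)·e^(rT) = (34.40 − 0.3106)·e^0.056000 = 34.0894 × 1.057598 = 36.0529
Market ¥35.90 < fair 36.0529: forward underpriced → reverse cash-and-carry (short the stock, invest proceeds at r, pay the dividends, go long the forward).
Profit at T = |F_mkt − F*| = |35.90 − 36.0529| = ¥0.15 per share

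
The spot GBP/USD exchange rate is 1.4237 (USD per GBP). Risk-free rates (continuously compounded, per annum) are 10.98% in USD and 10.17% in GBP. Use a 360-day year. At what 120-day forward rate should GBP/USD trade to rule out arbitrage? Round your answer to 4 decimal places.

F = S·e^((r_USD − r_GBP)T) = 1.4237 · e^((0.1098 − 0.1017) × 120/360)
= 1.4237 · e^0.002700 = 1.4237 × 1.002704
F = 1.4275 USD per GBP

1.4275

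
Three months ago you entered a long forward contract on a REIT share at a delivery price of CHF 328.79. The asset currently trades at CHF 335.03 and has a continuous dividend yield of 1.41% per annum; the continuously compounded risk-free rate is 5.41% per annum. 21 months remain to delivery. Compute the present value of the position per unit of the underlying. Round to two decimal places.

Current fair forward for the remaining 21 months: F = S·e^((r − q)·T), (r − q) = 0.0541 − 0.0141 = 0.0400
F = 335.03 · e^(0.0400 × 21/12) = 335.03 × 1.072508 = 359.3224
Value of long forward = (F − K)·e^(−rT) = (359.3224 − 328.79) · e^(−0.0541·21/12)
= 30.5324 × 0.909669 = 27.77

CHF 27.77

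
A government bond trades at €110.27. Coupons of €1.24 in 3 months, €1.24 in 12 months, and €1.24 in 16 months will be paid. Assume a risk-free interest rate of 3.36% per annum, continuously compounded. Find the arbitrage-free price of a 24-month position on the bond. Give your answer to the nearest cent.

PV(coupons) I = 1.24·e^(−0.0336·3/12) + 1.24·e^(−0.0336·12/12) + 1.24·e^(−0.0336·16/12)
I = 1.2296 + 1.1990 + 1.1857 = 3.6143
F = (S − I)·e^(rT) = (110.27 − 3.6143) · e^(0.0336·24/12)
= 106.6557 · e^0.067200 = 106.6557 × 1.069509 = €114.07

€114.07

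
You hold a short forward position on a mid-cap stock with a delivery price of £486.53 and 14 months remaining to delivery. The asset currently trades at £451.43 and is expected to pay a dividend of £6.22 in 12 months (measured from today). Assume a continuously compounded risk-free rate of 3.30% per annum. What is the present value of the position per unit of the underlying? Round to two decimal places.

PV(remaining dividends) I = 6.22·e^(−0.0330·12/12) = 6.0181
Current forward F = (S − I)·e^(rT) = (451.43 − 6.0181)·e^(0.0330·14/12) = 445.4119 × 1.039251 = 462.8948
Value (long) = (F − K)·e^(−rT) = (462.8948 − 486.53) × 0.962232 = -22.7425
Short position value = −(long value) = £22.74

£22.74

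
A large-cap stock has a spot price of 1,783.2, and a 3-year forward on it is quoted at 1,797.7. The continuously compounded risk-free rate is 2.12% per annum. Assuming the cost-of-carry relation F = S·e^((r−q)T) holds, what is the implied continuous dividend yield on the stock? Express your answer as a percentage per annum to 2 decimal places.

1.85%

From F = S·e^((r−q)T): (r − q) = ln(F/S)/T
ln(1797.7/1783.2) = ln(1.008131) = 0.008098
(r − q) = 0.008098 / (3) = 0.002699
q = r − ln(F/S)/T = 0.0212 − 0.002699 = 0.018501
q = 1.85%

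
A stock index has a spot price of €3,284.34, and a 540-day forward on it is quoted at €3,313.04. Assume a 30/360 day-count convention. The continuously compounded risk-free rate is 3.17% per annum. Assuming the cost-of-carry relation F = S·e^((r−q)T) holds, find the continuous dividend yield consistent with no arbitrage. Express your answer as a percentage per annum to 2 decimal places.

From F = S·e^((r−q)T): (r − q) = ln(F/S)/T
ln(3313.04/3284.34) = ln(1.008738) = 0.008700
(r − q) = 0.008700 / (540/360) = 0.005800
q = r − ln(F/S)/T = 0.0317 − 0.005800 = 0.025900
q = 2.59%

2.59%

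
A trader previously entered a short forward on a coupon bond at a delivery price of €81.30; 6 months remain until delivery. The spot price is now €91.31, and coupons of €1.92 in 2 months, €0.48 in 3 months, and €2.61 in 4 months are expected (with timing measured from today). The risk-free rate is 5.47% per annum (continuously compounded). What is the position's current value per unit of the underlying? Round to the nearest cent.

-€7.26

PV(remaining coupons) I = 1.92·e^(−0.0547·2/12) + 0.48·e^(−0.0547·3/12) + 2.61·e^(−0.0547·4/12) = 4.9389
Current forward F = (S − I)·e^(rT) = (91.31 − 4.9389)·e^(0.0547·6/12) = 86.3711 × 1.027727 = 88.7659
Value (long) = (F − K)·e^(−rT) = (88.7659 − 81.30) × 0.973021 = 7.2645
Short position value = −(long value) = -€7.26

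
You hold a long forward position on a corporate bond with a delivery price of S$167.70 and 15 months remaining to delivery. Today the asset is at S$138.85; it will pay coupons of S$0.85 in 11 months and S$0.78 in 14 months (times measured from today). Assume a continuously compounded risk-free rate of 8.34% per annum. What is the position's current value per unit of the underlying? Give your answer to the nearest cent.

-S$13.74

PV(remaining coupons) I = 0.85·e^(−0.0834·11/12) + 0.78·e^(−0.0834·14/12) = 1.4951
Current forward F = (S − I)·e^(rT) = (138.85 − 1.4951)·e^(0.0834·15/12) = 137.3549 × 1.109878 = 152.4472
Value (long) = (F − K)·e^(−rT) = (152.4472 − 167.70) × 0.901000 = -13.7428
Value = -S$13.74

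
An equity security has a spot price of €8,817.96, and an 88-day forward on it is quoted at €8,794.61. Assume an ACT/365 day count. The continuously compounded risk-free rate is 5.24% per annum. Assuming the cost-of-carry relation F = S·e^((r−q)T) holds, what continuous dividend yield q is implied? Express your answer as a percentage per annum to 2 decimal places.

From F = S·e^((r−q)T): (r − q) = ln(F/S)/T
ln(8794.61/8817.96) = ln(0.997352) = -0.002652
(r − q) = -0.002652 / (88/365) = -0.011000
q = r − ln(F/S)/T = 0.0524 + 0.011000 = 0.063400
q = 6.34%

6.34%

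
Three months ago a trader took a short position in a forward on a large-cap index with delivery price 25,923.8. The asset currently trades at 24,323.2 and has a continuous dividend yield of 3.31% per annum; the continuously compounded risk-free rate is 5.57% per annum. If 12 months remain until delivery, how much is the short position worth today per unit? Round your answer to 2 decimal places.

Current fair forward for the remaining 12 months: F = S·e^((r − q)·T), (r − q) = 0.0557 − 0.0331 = 0.0226
F = 24323.2 · e^(0.0226 × 12/12) = 24323.2 × 1.02285731 = 24879.1629
Value of long forward = (F − K)·e^(−rT) = (24879.1629 − 25923.8) · e^(−0.0557·12/12)
= -1044.6371 × 0.94582284 = -988.04
Short position value = −(long value) = 988.04

988.04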